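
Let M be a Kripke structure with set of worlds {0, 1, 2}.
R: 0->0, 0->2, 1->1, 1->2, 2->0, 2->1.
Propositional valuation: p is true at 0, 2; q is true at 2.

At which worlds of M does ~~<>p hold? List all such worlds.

Recall that <>ψ holds at a world iff ψ holds at some accessible world.
Let φ = ~~<>p. Evaluate φ at each world:
  0 (successors {0, 2}): φ is true.
  1 (successors {1, 2}): φ is true.
  2 (successors {0, 1}): φ is true.
For instance, at 0:
  At 0: ~<>p is false, so ~~<>p is true.
    At 0: <>p is true, so ~<>p is false.
      At 0: <>p requires p at some successor in {0, 2}.
        p holds at 0, so <>p is true at 0.
Satisfying worlds: {0, 1, 2}

0, 1, 2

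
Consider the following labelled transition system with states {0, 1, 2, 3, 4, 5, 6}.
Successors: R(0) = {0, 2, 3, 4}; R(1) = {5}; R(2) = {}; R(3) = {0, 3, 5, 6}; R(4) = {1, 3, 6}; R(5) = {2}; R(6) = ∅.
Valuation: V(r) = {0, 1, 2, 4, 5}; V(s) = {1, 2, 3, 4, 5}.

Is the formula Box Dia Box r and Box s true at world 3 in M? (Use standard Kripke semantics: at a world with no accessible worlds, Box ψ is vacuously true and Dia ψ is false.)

No

At 3: Box Dia Box r is false, Box s is false, so Box Dia Box r and Box s is false.
  At 3: Box Dia Box r requires Dia Box r at every successor {0, 3, 5, 6}.
    Dia Box r fails at 6, so Box Dia Box r is false at 3.
      At 6: no accessible worlds, so Dia Box r is false.
  At 3: Box s requires s at every successor {0, 3, 5, 6}.
    s fails at 0, so Box s is false at 3.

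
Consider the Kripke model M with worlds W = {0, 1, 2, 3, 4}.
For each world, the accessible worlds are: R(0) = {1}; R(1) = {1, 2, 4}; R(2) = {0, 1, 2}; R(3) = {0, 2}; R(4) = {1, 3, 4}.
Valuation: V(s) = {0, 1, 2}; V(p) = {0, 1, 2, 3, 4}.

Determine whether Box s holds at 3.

Yes

At 3: Box s requires s at every successor {0, 2}.
  At 0: s is true.
  At 2: s is true.
So Box s is true at 3.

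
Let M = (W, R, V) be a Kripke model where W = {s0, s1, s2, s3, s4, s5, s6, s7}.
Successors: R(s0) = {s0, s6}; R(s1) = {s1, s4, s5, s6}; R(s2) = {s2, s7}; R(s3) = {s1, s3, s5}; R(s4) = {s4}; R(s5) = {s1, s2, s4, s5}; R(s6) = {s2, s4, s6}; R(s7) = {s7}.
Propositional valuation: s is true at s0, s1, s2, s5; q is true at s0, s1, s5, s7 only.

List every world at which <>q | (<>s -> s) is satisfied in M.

Let φ = <>q | (<>s -> s). Evaluate φ at each world:
  s0 (successors {s0, s6}): φ is true.
  s1 (successors {s1, s4, s5, s6}): φ is true.
  s2 (successors {s2, s7}): φ is true.
  s3 (successors {s1, s3, s5}): φ is true.
  s4 (successors {s4}): φ is true.
  s5 (successors {s1, s2, s4, s5}): φ is true.
  s6 (successors {s2, s4, s6}): φ is false.
  s7 (successors {s7}): φ is true.
For instance, at s6:
  At s6: <>q is false, <>s -> s is false, so <>q | (<>s -> s) is false.
    At s6: <>q requires q at some successor in {s2, s4, s6}.
      At s2: q is false.
      At s4: q is false.
      At s6: q is false.
    So <>q is false at s6.
    At s6: <>s is true, s is false, so <>s -> s is false.
      At s6: <>s requires s at some successor in {s2, s4, s6}.
        s holds at s2, so <>s is true at s6.
Satisfying worlds: {s0, s1, s2, s3, s4, s5, s7}

s0, s1, s2, s3, s4, s5, s7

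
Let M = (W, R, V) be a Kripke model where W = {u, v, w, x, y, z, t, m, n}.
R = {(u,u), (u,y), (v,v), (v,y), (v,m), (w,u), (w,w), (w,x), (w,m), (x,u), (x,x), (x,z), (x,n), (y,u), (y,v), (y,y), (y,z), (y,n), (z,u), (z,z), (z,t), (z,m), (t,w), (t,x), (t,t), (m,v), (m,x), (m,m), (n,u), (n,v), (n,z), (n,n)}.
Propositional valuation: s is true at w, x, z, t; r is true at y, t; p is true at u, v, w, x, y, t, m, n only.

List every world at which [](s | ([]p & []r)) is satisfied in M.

t

Let φ = [](s | ([]p & []r)). Evaluate φ at each world:
  u (successors {u, y}): φ is false.
  v (successors {v, y, m}): φ is false.
  w (successors {u, w, x, m}): φ is false.
  x (successors {u, x, z, n}): φ is false.
  y (successors {u, v, y, z, n}): φ is false.
  z (successors {u, z, t, m}): φ is false.
  t (successors {w, x, t}): φ is true.
  m (successors {v, x, m}): φ is false.
  n (successors {u, v, z, n}): φ is false.
For instance, at u:
  At u: [](s | ([]p & []r)) requires s | ([]p & []r) at every successor {u, y}.
    s | ([]p & []r) fails at u, so [](s | ([]p & []r)) is false at u.
      At u: s is false, []p & []r is false, so s | ([]p & []r) is false.
Satisfying worlds: {t}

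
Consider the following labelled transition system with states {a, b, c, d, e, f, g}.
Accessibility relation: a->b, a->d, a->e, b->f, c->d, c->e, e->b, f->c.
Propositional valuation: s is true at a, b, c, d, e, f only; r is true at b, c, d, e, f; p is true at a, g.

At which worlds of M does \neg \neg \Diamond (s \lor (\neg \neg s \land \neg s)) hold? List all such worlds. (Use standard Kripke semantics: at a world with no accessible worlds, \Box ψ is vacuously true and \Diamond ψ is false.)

a, b, c, e, f

Recall that \Diamond ψ holds at a world iff ψ holds at some accessible world.
Let φ = \neg \neg \Diamond (s \lor (\neg \neg s \land \neg s)). Evaluate φ at each world:
  a (successors {b, d, e}): φ is true.
  b (successors {f}): φ is true.
  c (successors {d, e}): φ is true.
  d (successors ∅): φ is false.
  e (successors {b}): φ is true.
  f (successors {c}): φ is true.
  g (successors ∅): φ is false.
For instance, at f:
  At f: \neg \Diamond (s \lor (\neg \neg s \land \neg s)) is false, so \neg \neg \Diamond (s \lor (\neg \neg s \land \neg s)) is true.
    At f: \Diamond (s \lor (\neg \neg s \land \neg s)) is true, so \neg \Diamond (s \lor (\neg \neg s \land \neg s)) is false.
      At f: \Diamond (s \lor (\neg \neg s \land \neg s)) requires s \lor (\neg \neg s \land \neg s) at some successor in {c}.
        s \lor (\neg \neg s \land \neg s) holds at c, so \Diamond (s \lor (\neg \neg s \land \neg s)) is true at f.
Satisfying worlds: {a, b, c, e, f}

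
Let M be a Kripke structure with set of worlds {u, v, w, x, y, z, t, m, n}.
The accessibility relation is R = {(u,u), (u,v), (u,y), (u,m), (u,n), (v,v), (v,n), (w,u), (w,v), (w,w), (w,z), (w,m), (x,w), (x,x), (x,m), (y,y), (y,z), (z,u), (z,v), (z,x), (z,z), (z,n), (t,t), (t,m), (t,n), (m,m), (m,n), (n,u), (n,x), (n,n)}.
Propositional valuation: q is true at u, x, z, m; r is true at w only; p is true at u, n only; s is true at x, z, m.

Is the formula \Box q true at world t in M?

No

At t: \Box q requires q at every successor {t, m, n}.
  q fails at t, so \Box q is false at t.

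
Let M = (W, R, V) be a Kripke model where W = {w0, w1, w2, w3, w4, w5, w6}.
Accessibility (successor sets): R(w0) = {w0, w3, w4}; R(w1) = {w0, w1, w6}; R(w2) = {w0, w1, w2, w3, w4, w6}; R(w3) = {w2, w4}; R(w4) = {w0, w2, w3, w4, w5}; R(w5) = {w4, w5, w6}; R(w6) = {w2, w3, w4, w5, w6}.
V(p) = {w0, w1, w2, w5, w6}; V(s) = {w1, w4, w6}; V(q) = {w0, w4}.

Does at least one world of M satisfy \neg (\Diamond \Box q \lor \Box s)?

Yes

Recall that \Box ψ holds at a world iff ψ holds at every accessible world, and \Diamond ψ holds iff ψ holds at some accessible world.
Let φ = \neg (\Diamond \Box q \lor \Box s). Evaluate φ at each world:
  w0 (successors {w0, w3, w4}): φ is true.
  w1 (successors {w0, w1, w6}): φ is true.
  w2 (successors {w0, w1, w2, w3, w4, w6}): φ is true.
  w3 (successors {w2, w4}): φ is true.
  w4 (successors {w0, w2, w3, w4, w5}): φ is true.
  w5 (successors {w4, w5, w6}): φ is true.
  w6 (successors {w2, w3, w4, w5, w6}): φ is true.
Detail at w0 (witness):
  At w0: \Diamond \Box q \lor \Box s is false, so \neg (\Diamond \Box q \lor \Box s) is true.
    At w0: \Diamond \Box q is false, \Box s is false, so \Diamond \Box q \lor \Box s is false.
      At w0: \Diamond \Box q requires \Box q at some successor in {w0, w3, w4}.
        At w0: \Box q is false.
        At w3: \Box q is false.
        At w4: \Box q is false.
      So \Diamond \Box q is false at w0.
      At w0: \Box s requires s at every successor {w0, w3, w4}.
        s fails at w0, so \Box s is false at w0.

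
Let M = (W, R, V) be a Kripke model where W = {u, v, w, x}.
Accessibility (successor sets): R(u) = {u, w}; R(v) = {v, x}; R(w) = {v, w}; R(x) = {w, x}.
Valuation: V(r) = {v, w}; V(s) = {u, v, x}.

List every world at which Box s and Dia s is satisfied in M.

Let φ = Box s and Dia s. Evaluate φ at each world:
  u (successors {u, w}): φ is false.
  v (successors {v, x}): φ is true.
  w (successors {v, w}): φ is false.
  x (successors {w, x}): φ is false.
For instance, at w:
  At w: Box s is false, Dia s is true, so Box s and Dia s is false.
    At w: Box s requires s at every successor {v, w}.
      s fails at w, so Box s is false at w.
    At w: Dia s requires s at some successor in {v, w}.
      s holds at v, so Dia s is true at w.
Satisfying worlds: {v}

v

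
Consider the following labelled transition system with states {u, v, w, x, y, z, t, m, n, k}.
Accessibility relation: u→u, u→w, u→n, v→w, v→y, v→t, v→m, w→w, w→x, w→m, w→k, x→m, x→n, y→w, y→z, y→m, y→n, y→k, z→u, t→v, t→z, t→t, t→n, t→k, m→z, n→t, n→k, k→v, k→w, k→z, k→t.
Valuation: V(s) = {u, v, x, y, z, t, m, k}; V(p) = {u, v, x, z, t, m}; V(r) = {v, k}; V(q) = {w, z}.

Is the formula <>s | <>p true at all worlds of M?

Let φ = <>s | <>p. Evaluate φ at each world:
  u (successors {u, w, n}): φ is true.
  v (successors {w, y, t, m}): φ is true.
  w (successors {w, x, m, k}): φ is true.
  x (successors {m, n}): φ is true.
  y (successors {w, z, m, n, k}): φ is true.
  z (successors {u}): φ is true.
  t (successors {v, z, t, n, k}): φ is true.
  m (successors {z}): φ is true.
  n (successors {t, k}): φ is true.
  k (successors {v, w, z, t}): φ is true.
For instance, at y:
  At y: <>s is true, <>p is true, so <>s | <>p is true.
    At y: <>s requires s at some successor in {w, z, m, n, k}.
      s holds at z, so <>s is true at y.
    At y: <>p requires p at some successor in {w, z, m, n, k}.
      p holds at z, so <>p is true at y.

Yes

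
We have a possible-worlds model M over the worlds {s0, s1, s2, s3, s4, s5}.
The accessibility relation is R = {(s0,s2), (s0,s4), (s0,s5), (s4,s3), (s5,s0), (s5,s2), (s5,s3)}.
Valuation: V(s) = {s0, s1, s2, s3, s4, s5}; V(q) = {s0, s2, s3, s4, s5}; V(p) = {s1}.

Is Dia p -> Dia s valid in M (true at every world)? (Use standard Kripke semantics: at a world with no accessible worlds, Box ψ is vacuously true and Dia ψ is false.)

Let φ = Dia p -> Dia s. Evaluate φ at each world:
  s0 (successors {s2, s4, s5}): φ is true.
  s1 (successors ∅): φ is true.
  s2 (successors ∅): φ is true.
  s3 (successors ∅): φ is true.
  s4 (successors {s3}): φ is true.
  s5 (successors {s0, s2, s3}): φ is true.
For instance, at s4:
  At s4: Dia p is false, Dia s is true, so Dia p -> Dia s is true.
    At s4: Dia p requires p at some successor in {s3}.
      At s3: p is false.
    So Dia p is false at s4.
    At s4: Dia s requires s at some successor in {s3}.
      s holds at s3, so Dia s is true at s4.

Yes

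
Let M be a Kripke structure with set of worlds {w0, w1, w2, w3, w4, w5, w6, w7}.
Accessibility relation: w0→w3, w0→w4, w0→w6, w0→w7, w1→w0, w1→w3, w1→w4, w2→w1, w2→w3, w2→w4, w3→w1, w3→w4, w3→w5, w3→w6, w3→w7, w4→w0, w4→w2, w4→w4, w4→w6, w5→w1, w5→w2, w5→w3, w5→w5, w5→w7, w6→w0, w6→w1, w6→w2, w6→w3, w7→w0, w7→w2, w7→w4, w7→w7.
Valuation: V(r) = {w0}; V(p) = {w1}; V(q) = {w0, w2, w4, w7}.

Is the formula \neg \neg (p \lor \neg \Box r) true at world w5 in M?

Yes

Recall that \Box ψ holds at a world iff ψ holds at every accessible world, and \Diamond ψ holds iff ψ holds at some accessible world.
At w5: \neg (p \lor \neg \Box r) is false, so \neg \neg (p \lor \neg \Box r) is true.
  At w5: p \lor \neg \Box r is true, so \neg (p \lor \neg \Box r) is false.
    At w5: p is false, \neg \Box r is true, so p \lor \neg \Box r is true.
      At w5: \Box r is false, so \neg \Box r is true.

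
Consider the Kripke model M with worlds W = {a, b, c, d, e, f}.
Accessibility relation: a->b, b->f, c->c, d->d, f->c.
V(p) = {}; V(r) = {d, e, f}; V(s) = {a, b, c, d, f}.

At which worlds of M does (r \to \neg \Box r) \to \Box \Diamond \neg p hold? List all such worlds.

a, b, c, d, e, f

Recall that \Box ψ holds at a world iff ψ holds at every accessible world, and \Diamond ψ holds iff ψ holds at some accessible world.
Let φ = (r \to \neg \Box r) \to \Box \Diamond \neg p. Evaluate φ at each world:
  a (successors {b}): φ is true.
  b (successors {f}): φ is true.
  c (successors {c}): φ is true.
  d (successors {d}): φ is true.
  e (successors ∅): φ is true.
  f (successors {c}): φ is true.
For instance, at a:
  At a: r \to \neg \Box r is true, \Box \Diamond \neg p is true, so (r \to \neg \Box r) \to \Box \Diamond \neg p is true.
    At a: r is false, \neg \Box r is true, so r \to \neg \Box r is true.
      At a: \Box r is false, so \neg \Box r is true.
    At a: \Box \Diamond \neg p requires \Diamond \neg p at every successor {b}.
      At b: \Diamond \neg p is true.
    So \Box \Diamond \neg p is true at a.
Satisfying worlds: {a, b, c, d, e, f}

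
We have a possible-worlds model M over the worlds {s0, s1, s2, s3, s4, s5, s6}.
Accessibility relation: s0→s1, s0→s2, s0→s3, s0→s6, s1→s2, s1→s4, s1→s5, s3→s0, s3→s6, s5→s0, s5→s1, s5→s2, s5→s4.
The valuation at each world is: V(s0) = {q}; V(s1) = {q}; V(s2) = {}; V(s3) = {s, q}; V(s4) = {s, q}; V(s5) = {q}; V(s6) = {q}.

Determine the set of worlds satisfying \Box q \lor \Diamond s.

s0, s1, s2, s3, s4, s5, s6

Let φ = \Box q \lor \Diamond s. Evaluate φ at each world:
  s0 (successors {s1, s2, s3, s6}): φ is true.
  s1 (successors {s2, s4, s5}): φ is true.
  s2 (successors ∅): φ is true.
  s3 (successors {s0, s6}): φ is true.
  s4 (successors ∅): φ is true.
  s5 (successors {s0, s1, s2, s4}): φ is true.
  s6 (successors ∅): φ is true.
For instance, at s1:
  At s1: \Box q is false, \Diamond s is true, so \Box q \lor \Diamond s is true.
    At s1: \Box q requires q at every successor {s2, s4, s5}.
      q fails at s2, so \Box q is false at s1.
    At s1: \Diamond s requires s at some successor in {s2, s4, s5}.
      s holds at s4, so \Diamond s is true at s1.
Satisfying worlds: {s0, s1, s2, s3, s4, s5, s6}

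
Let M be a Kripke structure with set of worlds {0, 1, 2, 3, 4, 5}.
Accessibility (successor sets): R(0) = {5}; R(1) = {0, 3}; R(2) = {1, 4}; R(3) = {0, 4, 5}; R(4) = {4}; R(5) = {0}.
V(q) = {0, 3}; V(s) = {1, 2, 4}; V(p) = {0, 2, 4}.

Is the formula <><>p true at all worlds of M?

No

Let φ = <><>p. Evaluate φ at each world:
  0 (successors {5}): φ is true.
  1 (successors {0, 3}): φ is true.
  2 (successors {1, 4}): φ is true.
  3 (successors {0, 4, 5}): φ is true.
  4 (successors {4}): φ is true.
  5 (successors {0}): φ is false.
Detail at 5 (counterexample):
  At 5: <><>p requires <>p at some successor in {0}.
    At 0: <>p is false.
  So <><>p is false at 5.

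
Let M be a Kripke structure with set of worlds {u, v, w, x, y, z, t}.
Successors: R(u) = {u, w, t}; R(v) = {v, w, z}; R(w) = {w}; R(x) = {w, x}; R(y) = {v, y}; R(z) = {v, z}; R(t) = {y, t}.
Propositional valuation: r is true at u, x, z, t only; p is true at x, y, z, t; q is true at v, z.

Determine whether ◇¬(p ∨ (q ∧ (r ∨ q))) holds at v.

At v: ◇¬(p ∨ (q ∧ (r ∨ q))) requires ¬(p ∨ (q ∧ (r ∨ q))) at some successor in {v, w, z}.
  ¬(p ∨ (q ∧ (r ∨ q))) holds at w, so ◇¬(p ∨ (q ∧ (r ∨ q))) is true at v.

Yes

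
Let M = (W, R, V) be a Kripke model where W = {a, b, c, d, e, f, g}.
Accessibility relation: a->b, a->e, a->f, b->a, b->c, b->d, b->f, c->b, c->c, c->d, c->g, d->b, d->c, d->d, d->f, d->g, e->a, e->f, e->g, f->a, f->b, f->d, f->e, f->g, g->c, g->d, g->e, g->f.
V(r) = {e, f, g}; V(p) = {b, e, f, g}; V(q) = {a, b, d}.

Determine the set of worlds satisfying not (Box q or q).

Let φ = not (Box q or q). Evaluate φ at each world:
  a (successors {b, e, f}): φ is false.
  b (successors {a, c, d, f}): φ is false.
  c (successors {b, c, d, g}): φ is true.
  d (successors {b, c, d, f, g}): φ is false.
  e (successors {a, f, g}): φ is true.
  f (successors {a, b, d, e, g}): φ is true.
  g (successors {c, d, e, f}): φ is true.
For instance, at d:
  At d: Box q or q is true, so not (Box q or q) is false.
    At d: Box q is false, q is true, so Box q or q is true.
      At d: Box q requires q at every successor {b, c, d, f, g}.
        q fails at c, so Box q is false at d.
Satisfying worlds: {c, e, f, g}

c, e, f, g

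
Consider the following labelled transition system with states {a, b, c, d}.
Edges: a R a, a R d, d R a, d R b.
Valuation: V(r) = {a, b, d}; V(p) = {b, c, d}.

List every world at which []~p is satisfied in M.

b, c

Let φ = []~p. Evaluate φ at each world:
  a (successors {a, d}): φ is false.
  b (successors ∅): φ is true.
  c (successors ∅): φ is true.
  d (successors {a, b}): φ is false.
For instance, at d:
  At d: []~p requires ~p at every successor {a, b}.
    ~p fails at b, so []~p is false at d.
Satisfying worlds: {b, c}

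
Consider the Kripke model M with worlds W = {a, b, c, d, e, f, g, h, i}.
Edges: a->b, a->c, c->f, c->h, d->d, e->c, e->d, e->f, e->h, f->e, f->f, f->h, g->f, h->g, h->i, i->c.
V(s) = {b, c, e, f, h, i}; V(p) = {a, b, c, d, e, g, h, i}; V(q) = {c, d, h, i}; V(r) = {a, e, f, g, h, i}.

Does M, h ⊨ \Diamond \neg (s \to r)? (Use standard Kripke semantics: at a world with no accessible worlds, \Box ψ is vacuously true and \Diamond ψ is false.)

No

Recall that \Diamond ψ holds at a world iff ψ holds at some accessible world.
At h: \Diamond \neg (s \to r) requires \neg (s \to r) at some successor in {g, i}.
  At g: \neg (s \to r) is false.
  At i: \neg (s \to r) is false.
So \Diamond \neg (s \to r) is false at h.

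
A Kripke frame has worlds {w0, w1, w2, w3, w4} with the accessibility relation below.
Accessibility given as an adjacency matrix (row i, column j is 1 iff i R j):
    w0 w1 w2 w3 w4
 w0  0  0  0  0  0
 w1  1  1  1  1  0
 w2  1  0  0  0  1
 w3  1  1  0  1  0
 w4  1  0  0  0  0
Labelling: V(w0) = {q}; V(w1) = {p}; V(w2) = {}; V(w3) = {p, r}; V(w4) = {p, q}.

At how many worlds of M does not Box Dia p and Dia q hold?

4

Let φ = not Box Dia p and Dia q. Evaluate φ at each world:
  w0 (successors ∅): φ is false.
  w1 (successors {w0, w1, w2, w3}): φ is true.
  w2 (successors {w0, w4}): φ is true.
  w3 (successors {w0, w1, w3}): φ is true.
  w4 (successors {w0}): φ is true.
For instance, at w4:
  At w4: not Box Dia p is true, Dia q is true, so not Box Dia p and Dia q is true.
    At w4: Box Dia p is false, so not Box Dia p is true.
      At w4: Box Dia p requires Dia p at every successor {w0}.
        Dia p fails at w0, so Box Dia p is false at w4.
    At w4: Dia q requires q at some successor in {w0}.
      q holds at w0, so Dia q is true at w4.
Satisfying worlds: {w1, w2, w3, w4}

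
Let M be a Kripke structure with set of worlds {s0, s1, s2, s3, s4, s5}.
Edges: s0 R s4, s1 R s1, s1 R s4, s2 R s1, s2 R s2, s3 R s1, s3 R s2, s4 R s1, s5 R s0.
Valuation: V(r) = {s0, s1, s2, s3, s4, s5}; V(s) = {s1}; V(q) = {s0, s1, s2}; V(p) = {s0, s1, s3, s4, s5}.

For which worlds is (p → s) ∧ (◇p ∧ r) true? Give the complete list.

s1, s2

Let φ = (p → s) ∧ (◇p ∧ r). Evaluate φ at each world:
  s0 (successors {s4}): φ is false.
  s1 (successors {s1, s4}): φ is true.
  s2 (successors {s1, s2}): φ is true.
  s3 (successors {s1, s2}): φ is false.
  s4 (successors {s1}): φ is false.
  s5 (successors {s0}): φ is false.
For instance, at s1:
  At s1: p → s is true, ◇p ∧ r is true, so (p → s) ∧ (◇p ∧ r) is true.
    At s1: ◇p is true, r is true, so ◇p ∧ r is true.
      At s1: ◇p requires p at some successor in {s1, s4}.
        p holds at s1, so ◇p is true at s1.
Satisfying worlds: {s1, s2}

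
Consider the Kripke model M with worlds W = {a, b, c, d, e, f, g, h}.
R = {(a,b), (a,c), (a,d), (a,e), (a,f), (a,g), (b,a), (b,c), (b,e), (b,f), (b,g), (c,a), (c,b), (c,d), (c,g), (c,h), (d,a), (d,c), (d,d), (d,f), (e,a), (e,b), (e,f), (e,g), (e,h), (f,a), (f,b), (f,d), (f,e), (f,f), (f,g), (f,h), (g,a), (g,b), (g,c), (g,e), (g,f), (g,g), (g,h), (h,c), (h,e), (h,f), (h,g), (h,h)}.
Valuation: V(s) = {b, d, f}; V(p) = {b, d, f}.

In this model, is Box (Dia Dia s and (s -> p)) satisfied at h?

At h: Box (Dia Dia s and (s -> p)) requires Dia Dia s and (s -> p) at every successor {c, e, f, g, h}.
  At c: Dia Dia s and (s -> p) is true.
  At e: Dia Dia s and (s -> p) is true.
  At f: Dia Dia s and (s -> p) is true.
  At g: Dia Dia s and (s -> p) is true.
  At h: Dia Dia s and (s -> p) is true.
So Box (Dia Dia s and (s -> p)) is true at h.

Yes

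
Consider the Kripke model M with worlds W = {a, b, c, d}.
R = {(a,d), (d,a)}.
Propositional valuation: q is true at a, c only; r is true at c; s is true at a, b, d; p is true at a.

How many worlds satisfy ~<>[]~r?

2

Recall that []ψ holds at a world iff ψ holds at every accessible world, and <>ψ holds iff ψ holds at some accessible world.
Let φ = ~<>[]~r. Evaluate φ at each world:
  a (successors {d}): φ is false.
  b (successors ∅): φ is true.
  c (successors ∅): φ is true.
  d (successors {a}): φ is false.
For instance, at a:
  At a: <>[]~r is true, so ~<>[]~r is false.
    At a: <>[]~r requires []~r at some successor in {d}.
      []~r holds at d, so <>[]~r is true at a.
Satisfying worlds: {b, c}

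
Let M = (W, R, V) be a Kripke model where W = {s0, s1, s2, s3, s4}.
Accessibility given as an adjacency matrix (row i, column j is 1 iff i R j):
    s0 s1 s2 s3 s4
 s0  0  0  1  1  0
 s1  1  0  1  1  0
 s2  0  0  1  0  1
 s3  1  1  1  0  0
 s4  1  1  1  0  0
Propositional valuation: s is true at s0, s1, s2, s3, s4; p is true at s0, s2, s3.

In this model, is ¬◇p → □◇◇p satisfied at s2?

Yes

At s2: ¬◇p is false, □◇◇p is true, so ¬◇p → □◇◇p is true.
  At s2: ◇p is true, so ¬◇p is false.
    At s2: ◇p requires p at some successor in {s2, s4}.
      p holds at s2, so ◇p is true at s2.
  At s2: □◇◇p requires ◇◇p at every successor {s2, s4}.
      At s2: ◇◇p requires ◇p at some successor in {s2, s4}.
        ◇p holds at s2, so ◇◇p is true at s2.
      At s4: ◇◇p requires ◇p at some successor in {s0, s1, s2}.
        ◇p holds at s0, so ◇◇p is true at s4.
  So □◇◇p is true at s2.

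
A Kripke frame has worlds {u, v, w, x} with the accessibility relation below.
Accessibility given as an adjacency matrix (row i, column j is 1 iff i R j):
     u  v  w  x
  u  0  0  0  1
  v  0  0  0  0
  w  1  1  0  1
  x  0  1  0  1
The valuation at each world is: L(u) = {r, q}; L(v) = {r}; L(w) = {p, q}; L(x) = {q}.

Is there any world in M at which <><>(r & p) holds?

Recall that <>ψ holds at a world iff ψ holds at some accessible world.
Let φ = <><>(r & p). Evaluate φ at each world:
  u (successors {x}): φ is false.
  v (successors ∅): φ is false.
  w (successors {u, v, x}): φ is false.
  x (successors {v, x}): φ is false.
For instance, at w:
  At w: <><>(r & p) requires <>(r & p) at some successor in {u, v, x}.
    At u: <>(r & p) is false.
    At v: <>(r & p) is false.
    At x: <>(r & p) is false.
  So <><>(r & p) is false at w.

No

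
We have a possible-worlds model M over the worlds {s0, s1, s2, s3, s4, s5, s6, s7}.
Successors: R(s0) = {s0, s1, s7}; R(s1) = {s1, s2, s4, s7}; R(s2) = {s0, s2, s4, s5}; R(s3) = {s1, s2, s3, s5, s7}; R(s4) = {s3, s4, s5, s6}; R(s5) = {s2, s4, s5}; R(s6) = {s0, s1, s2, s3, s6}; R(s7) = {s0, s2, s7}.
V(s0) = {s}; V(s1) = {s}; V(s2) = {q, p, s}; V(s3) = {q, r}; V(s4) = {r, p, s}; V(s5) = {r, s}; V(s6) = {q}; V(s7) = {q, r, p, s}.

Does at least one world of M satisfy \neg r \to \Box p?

Yes

Recall that \Box ψ holds at a world iff ψ holds at every accessible world, and \Diamond ψ holds iff ψ holds at some accessible world.
Let φ = \neg r \to \Box p. Evaluate φ at each world:
  s0 (successors {s0, s1, s7}): φ is false.
  s1 (successors {s1, s2, s4, s7}): φ is false.
  s2 (successors {s0, s2, s4, s5}): φ is false.
  s3 (successors {s1, s2, s3, s5, s7}): φ is true.
  s4 (successors {s3, s4, s5, s6}): φ is true.
  s5 (successors {s2, s4, s5}): φ is true.
  s6 (successors {s0, s1, s2, s3, s6}): φ is false.
  s7 (successors {s0, s2, s7}): φ is true.
Detail at s3 (witness):
  At s3: \neg r is false, \Box p is false, so \neg r \to \Box p is true.
    At s3: \Box p requires p at every successor {s1, s2, s3, s5, s7}.
      p fails at s1, so \Box p is false at s3.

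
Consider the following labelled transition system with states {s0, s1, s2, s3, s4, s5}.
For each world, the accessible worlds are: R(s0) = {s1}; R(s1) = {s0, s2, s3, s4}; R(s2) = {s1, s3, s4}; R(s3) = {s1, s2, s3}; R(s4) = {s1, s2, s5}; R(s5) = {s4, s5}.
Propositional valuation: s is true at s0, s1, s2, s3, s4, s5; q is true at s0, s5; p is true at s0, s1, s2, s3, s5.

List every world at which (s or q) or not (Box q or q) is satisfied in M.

s0, s1, s2, s3, s4, s5

Recall that Box ψ holds at a world iff ψ holds at every accessible world, and Dia ψ holds iff ψ holds at some accessible world.
Let φ = (s or q) or not (Box q or q). Evaluate φ at each world:
  s0 (successors {s1}): φ is true.
  s1 (successors {s0, s2, s3, s4}): φ is true.
  s2 (successors {s1, s3, s4}): φ is true.
  s3 (successors {s1, s2, s3}): φ is true.
  s4 (successors {s1, s2, s5}): φ is true.
  s5 (successors {s4, s5}): φ is true.
For instance, at s1:
  At s1: s or q is true, not (Box q or q) is true, so (s or q) or not (Box q or q) is true.
    At s1: Box q or q is false, so not (Box q or q) is true.
      At s1: Box q is false, q is false, so Box q or q is false.
Satisfying worlds: {s0, s1, s2, s3, s4, s5}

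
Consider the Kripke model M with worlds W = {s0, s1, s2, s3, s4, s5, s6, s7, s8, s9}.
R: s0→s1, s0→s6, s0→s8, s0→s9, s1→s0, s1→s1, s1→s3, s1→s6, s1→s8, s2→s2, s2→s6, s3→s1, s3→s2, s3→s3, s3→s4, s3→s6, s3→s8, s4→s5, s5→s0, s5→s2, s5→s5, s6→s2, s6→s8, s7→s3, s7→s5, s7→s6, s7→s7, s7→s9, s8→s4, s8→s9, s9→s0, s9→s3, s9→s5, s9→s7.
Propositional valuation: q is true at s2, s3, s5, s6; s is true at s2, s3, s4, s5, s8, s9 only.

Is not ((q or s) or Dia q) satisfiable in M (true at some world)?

Let φ = not ((q or s) or Dia q). Evaluate φ at each world:
  s0 (successors {s1, s6, s8, s9}): φ is false.
  s1 (successors {s0, s1, s3, s6, s8}): φ is false.
  s2 (successors {s2, s6}): φ is false.
  s3 (successors {s1, s2, s3, s4, s6, s8}): φ is false.
  s4 (successors {s5}): φ is false.
  s5 (successors {s0, s2, s5}): φ is false.
  s6 (successors {s2, s8}): φ is false.
  s7 (successors {s3, s5, s6, s7, s9}): φ is false.
  s8 (successors {s4, s9}): φ is false.
  s9 (successors {s0, s3, s5, s7}): φ is false.
For instance, at s0:
  At s0: (q or s) or Dia q is true, so not ((q or s) or Dia q) is false.
    At s0: q or s is false, Dia q is true, so (q or s) or Dia q is true.
      At s0: Dia q requires q at some successor in {s1, s6, s8, s9}.
        q holds at s6, so Dia q is true at s0.

No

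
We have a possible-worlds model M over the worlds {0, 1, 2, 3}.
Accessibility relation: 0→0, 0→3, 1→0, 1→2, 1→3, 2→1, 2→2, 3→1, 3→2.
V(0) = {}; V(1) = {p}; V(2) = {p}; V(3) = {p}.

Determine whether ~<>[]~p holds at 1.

At 1: <>[]~p is false, so ~<>[]~p is true.
  At 1: <>[]~p requires []~p at some successor in {0, 2, 3}.
    At 0: []~p is false.
    At 2: []~p is false.
    At 3: []~p is false.
  So <>[]~p is false at 1.

Yes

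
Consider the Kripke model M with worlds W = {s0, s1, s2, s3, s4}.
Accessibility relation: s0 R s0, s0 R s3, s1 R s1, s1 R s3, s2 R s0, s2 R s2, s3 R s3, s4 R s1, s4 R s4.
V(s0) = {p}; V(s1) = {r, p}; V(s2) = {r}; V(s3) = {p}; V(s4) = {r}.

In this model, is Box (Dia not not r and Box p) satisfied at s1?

At s1: Box (Dia not not r and Box p) requires Dia not not r and Box p at every successor {s1, s3}.
  Dia not not r and Box p fails at s3, so Box (Dia not not r and Box p) is false at s1.
    At s3: Dia not not r is false, Box p is true, so Dia not not r and Box p is false.
      At s3: Dia not not r requires not not r at some successor in {s3}.
        At s3: not not r is false.
      So Dia not not r is false at s3.
      At s3: Box p requires p at every successor {s3}.
        At s3: p is true.
      So Box p is true at s3.

No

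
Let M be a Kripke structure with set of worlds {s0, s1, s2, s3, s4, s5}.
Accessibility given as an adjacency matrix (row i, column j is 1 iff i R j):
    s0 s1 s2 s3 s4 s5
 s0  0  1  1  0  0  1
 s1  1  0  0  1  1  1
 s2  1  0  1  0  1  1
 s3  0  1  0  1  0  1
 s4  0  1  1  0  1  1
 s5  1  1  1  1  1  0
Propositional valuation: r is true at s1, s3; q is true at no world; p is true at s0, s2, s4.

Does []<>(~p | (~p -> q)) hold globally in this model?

Let φ = []<>(~p | (~p -> q)). Evaluate φ at each world:
  s0 (successors {s1, s2, s5}): φ is true.
  s1 (successors {s0, s3, s4, s5}): φ is true.
  s2 (successors {s0, s2, s4, s5}): φ is true.
  s3 (successors {s1, s3, s5}): φ is true.
  s4 (successors {s1, s2, s4, s5}): φ is true.
  s5 (successors {s0, s1, s2, s3, s4}): φ is true.
For instance, at s4:
  At s4: []<>(~p | (~p -> q)) requires <>(~p | (~p -> q)) at every successor {s1, s2, s4, s5}.
    At s1: <>(~p | (~p -> q)) is true.
    At s2: <>(~p | (~p -> q)) is true.
    At s4: <>(~p | (~p -> q)) is true.
    At s5: <>(~p | (~p -> q)) is true.
  So []<>(~p | (~p -> q)) is true at s4.

Yes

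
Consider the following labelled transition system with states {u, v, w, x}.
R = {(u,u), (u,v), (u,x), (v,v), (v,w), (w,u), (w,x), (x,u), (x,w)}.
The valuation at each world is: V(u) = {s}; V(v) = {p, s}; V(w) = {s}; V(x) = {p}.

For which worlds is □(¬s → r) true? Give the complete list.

Recall that □ψ holds at a world iff ψ holds at every accessible world, and ◇ψ holds iff ψ holds at some accessible world.
Let φ = □(¬s → r). Evaluate φ at each world:
  u (successors {u, v, x}): φ is false.
  v (successors {v, w}): φ is true.
  w (successors {u, x}): φ is false.
  x (successors {u, w}): φ is true.
For instance, at u:
  At u: □(¬s → r) requires ¬s → r at every successor {u, v, x}.
    ¬s → r fails at x, so □(¬s → r) is false at u.
Satisfying worlds: {v, x}

v, x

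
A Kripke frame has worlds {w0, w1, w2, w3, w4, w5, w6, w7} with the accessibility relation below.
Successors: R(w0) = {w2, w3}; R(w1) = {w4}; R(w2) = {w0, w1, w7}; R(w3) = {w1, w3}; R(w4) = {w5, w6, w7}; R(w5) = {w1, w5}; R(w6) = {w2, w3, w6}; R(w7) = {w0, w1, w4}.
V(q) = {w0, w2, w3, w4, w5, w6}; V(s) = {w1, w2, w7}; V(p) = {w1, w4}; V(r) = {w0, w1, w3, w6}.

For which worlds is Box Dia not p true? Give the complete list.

Let φ = Box Dia not p. Evaluate φ at each world:
  w0 (successors {w2, w3}): φ is true.
  w1 (successors {w4}): φ is true.
  w2 (successors {w0, w1, w7}): φ is false.
  w3 (successors {w1, w3}): φ is false.
  w4 (successors {w5, w6, w7}): φ is true.
  w5 (successors {w1, w5}): φ is false.
  w6 (successors {w2, w3, w6}): φ is true.
  w7 (successors {w0, w1, w4}): φ is false.
For instance, at w6:
  At w6: Box Dia not p requires Dia not p at every successor {w2, w3, w6}.
      At w2: Dia not p requires not p at some successor in {w0, w1, w7}.
        not p holds at w0, so Dia not p is true at w2.
      At w3: Dia not p requires not p at some successor in {w1, w3}.
        not p holds at w3, so Dia not p is true at w3.
      At w6: Dia not p requires not p at some successor in {w2, w3, w6}.
        not p holds at w2, so Dia not p is true at w6.
  So Box Dia not p is true at w6.
Satisfying worlds: {w0, w1, w4, w6}

w0, w1, w4, w6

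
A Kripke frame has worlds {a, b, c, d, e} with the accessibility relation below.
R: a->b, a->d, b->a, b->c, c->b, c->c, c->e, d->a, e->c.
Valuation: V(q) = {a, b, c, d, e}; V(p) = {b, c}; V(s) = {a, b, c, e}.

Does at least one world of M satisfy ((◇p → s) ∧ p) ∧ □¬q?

No

Let φ = ((◇p → s) ∧ p) ∧ □¬q. Evaluate φ at each world:
  a (successors {b, d}): φ is false.
  b (successors {a, c}): φ is false.
  c (successors {b, c, e}): φ is false.
  d (successors {a}): φ is false.
  e (successors {c}): φ is false.
For instance, at c:
  At c: (◇p → s) ∧ p is true, □¬q is false, so ((◇p → s) ∧ p) ∧ □¬q is false.
    At c: ◇p → s is true, p is true, so (◇p → s) ∧ p is true.
      At c: ◇p is true, s is true, so ◇p → s is true.
    At c: □¬q requires ¬q at every successor {b, c, e}.
      ¬q fails at b, so □¬q is false at c.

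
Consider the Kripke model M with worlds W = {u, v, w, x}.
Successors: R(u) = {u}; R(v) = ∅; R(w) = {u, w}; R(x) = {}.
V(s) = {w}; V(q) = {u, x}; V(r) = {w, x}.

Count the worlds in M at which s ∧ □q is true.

Let φ = s ∧ □q. Evaluate φ at each world:
  u (successors {u}): φ is false.
  v (successors ∅): φ is false.
  w (successors {u, w}): φ is false.
  x (successors ∅): φ is false.
For instance, at w:
  At w: s is true, □q is false, so s ∧ □q is false.
    At w: □q requires q at every successor {u, w}.
      q fails at w, so □q is false at w.
Satisfying worlds: none.

0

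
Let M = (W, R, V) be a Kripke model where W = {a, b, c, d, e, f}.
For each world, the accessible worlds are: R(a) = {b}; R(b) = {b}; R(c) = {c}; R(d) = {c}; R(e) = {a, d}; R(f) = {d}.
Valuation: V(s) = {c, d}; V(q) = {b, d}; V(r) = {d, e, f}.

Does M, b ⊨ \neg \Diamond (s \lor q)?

No

Recall that \Diamond ψ holds at a world iff ψ holds at some accessible world.
At b: \Diamond (s \lor q) is true, so \neg \Diamond (s \lor q) is false.
  At b: \Diamond (s \lor q) requires s \lor q at some successor in {b}.
    s \lor q holds at b, so \Diamond (s \lor q) is true at b.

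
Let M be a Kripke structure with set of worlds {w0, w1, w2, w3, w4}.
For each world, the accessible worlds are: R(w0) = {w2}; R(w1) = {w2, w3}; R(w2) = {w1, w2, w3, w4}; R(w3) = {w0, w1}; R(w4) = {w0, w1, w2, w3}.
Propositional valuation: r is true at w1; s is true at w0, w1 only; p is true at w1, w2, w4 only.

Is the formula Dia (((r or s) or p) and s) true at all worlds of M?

Let φ = Dia (((r or s) or p) and s). Evaluate φ at each world:
  w0 (successors {w2}): φ is false.
  w1 (successors {w2, w3}): φ is false.
  w2 (successors {w1, w2, w3, w4}): φ is true.
  w3 (successors {w0, w1}): φ is true.
  w4 (successors {w0, w1, w2, w3}): φ is true.
Detail at w0 (counterexample):
  At w0: Dia (((r or s) or p) and s) requires ((r or s) or p) and s at some successor in {w2}.
    At w2: ((r or s) or p) and s is false.
  So Dia (((r or s) or p) and s) is false at w0.

No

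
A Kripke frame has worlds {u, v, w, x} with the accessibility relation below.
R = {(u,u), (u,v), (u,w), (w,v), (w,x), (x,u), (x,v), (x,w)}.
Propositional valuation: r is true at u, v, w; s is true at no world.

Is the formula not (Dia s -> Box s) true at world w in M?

At w: Dia s -> Box s is true, so not (Dia s -> Box s) is false.
  At w: Dia s is false, Box s is false, so Dia s -> Box s is true.
    At w: Dia s requires s at some successor in {v, x}.
      At v: s is false.
      At x: s is false.
    So Dia s is false at w.
    At w: Box s requires s at every successor {v, x}.
      s fails at v, so Box s is false at w.

No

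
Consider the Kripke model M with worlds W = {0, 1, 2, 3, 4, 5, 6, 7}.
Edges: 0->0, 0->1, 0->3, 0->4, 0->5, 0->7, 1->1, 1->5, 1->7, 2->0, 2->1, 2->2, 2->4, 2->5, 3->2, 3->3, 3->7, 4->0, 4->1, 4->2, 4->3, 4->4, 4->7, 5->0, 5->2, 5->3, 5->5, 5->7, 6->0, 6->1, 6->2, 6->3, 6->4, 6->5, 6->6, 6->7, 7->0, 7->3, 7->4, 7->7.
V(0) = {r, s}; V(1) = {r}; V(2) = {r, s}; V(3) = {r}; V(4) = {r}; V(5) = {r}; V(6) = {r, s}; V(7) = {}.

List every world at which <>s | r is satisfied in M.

0, 1, 2, 3, 4, 5, 6, 7

Recall that <>ψ holds at a world iff ψ holds at some accessible world.
Let φ = <>s | r. Evaluate φ at each world:
  0 (successors {0, 1, 3, 4, 5, 7}): φ is true.
  1 (successors {1, 5, 7}): φ is true.
  2 (successors {0, 1, 2, 4, 5}): φ is true.
  3 (successors {2, 3, 7}): φ is true.
  4 (successors {0, 1, 2, 3, 4, 7}): φ is true.
  5 (successors {0, 2, 3, 5, 7}): φ is true.
  6 (successors {0, 1, 2, 3, 4, 5, 6, 7}): φ is true.
  7 (successors {0, 3, 4, 7}): φ is true.
For instance, at 2:
  At 2: <>s is true, r is true, so <>s | r is true.
    At 2: <>s requires s at some successor in {0, 1, 2, 4, 5}.
      s holds at 0, so <>s is true at 2.
Satisfying worlds: {0, 1, 2, 3, 4, 5, 6, 7}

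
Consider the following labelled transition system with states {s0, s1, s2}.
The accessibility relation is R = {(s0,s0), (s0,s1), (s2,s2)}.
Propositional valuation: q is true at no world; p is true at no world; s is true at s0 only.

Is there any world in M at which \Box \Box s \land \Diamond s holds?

Let φ = \Box \Box s \land \Diamond s. Evaluate φ at each world:
  s0 (successors {s0, s1}): φ is false.
  s1 (successors ∅): φ is false.
  s2 (successors {s2}): φ is false.
For instance, at s0:
  At s0: \Box \Box s is false, \Diamond s is true, so \Box \Box s \land \Diamond s is false.
    At s0: \Box \Box s requires \Box s at every successor {s0, s1}.
      \Box s fails at s0, so \Box \Box s is false at s0.
    At s0: \Diamond s requires s at some successor in {s0, s1}.
      s holds at s0, so \Diamond s is true at s0.

No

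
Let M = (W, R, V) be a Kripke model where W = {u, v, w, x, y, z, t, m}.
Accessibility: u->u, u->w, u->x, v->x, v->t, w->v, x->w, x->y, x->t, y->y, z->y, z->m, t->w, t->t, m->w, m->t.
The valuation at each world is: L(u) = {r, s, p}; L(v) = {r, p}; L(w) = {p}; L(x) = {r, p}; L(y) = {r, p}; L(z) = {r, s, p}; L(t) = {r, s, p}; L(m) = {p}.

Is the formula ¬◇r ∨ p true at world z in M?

Yes

At z: ¬◇r is false, p is true, so ¬◇r ∨ p is true.
  At z: ◇r is true, so ¬◇r is false.
    At z: ◇r requires r at some successor in {y, m}.
      r holds at y, so ◇r is true at z.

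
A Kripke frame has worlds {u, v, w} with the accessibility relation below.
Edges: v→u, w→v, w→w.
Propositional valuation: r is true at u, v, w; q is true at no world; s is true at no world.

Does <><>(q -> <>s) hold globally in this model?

Let φ = <><>(q -> <>s). Evaluate φ at each world:
  u (successors ∅): φ is false.
  v (successors {u}): φ is false.
  w (successors {v, w}): φ is true.
Detail at u (counterexample):
  At u: no accessible worlds, so <><>(q -> <>s) is false.

No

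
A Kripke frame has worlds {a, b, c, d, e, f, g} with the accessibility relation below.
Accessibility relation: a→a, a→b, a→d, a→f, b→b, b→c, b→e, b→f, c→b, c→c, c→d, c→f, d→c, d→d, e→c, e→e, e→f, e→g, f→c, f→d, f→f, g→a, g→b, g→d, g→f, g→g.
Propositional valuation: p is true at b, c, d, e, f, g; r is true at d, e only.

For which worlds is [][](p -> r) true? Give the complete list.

Recall that []ψ holds at a world iff ψ holds at every accessible world, and <>ψ holds iff ψ holds at some accessible world.
Let φ = [][](p -> r). Evaluate φ at each world:
  a (successors {a, b, d, f}): φ is false.
  b (successors {b, c, e, f}): φ is false.
  c (successors {b, c, d, f}): φ is false.
  d (successors {c, d}): φ is false.
  e (successors {c, e, f, g}): φ is false.
  f (successors {c, d, f}): φ is false.
  g (successors {a, b, d, f, g}): φ is false.
For instance, at f:
  At f: [][](p -> r) requires [](p -> r) at every successor {c, d, f}.
    [](p -> r) fails at c, so [][](p -> r) is false at f.
      At c: [](p -> r) requires p -> r at every successor {b, c, d, f}.
        p -> r fails at b, so [](p -> r) is false at c.
Satisfying worlds: none.

none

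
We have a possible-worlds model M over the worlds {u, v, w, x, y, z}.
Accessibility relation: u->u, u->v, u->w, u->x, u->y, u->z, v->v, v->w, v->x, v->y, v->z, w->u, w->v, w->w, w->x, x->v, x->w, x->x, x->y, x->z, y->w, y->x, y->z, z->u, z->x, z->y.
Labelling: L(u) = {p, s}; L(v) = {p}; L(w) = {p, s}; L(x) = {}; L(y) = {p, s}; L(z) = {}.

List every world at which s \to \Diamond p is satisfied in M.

u, v, w, x, y, z

Let φ = s \to \Diamond p. Evaluate φ at each world:
  u (successors {u, v, w, x, y, z}): φ is true.
  v (successors {v, w, x, y, z}): φ is true.
  w (successors {u, v, w, x}): φ is true.
  x (successors {v, w, x, y, z}): φ is true.
  y (successors {w, x, z}): φ is true.
  z (successors {u, x, y}): φ is true.
For instance, at y:
  At y: s is true, \Diamond p is true, so s \to \Diamond p is true.
    At y: \Diamond p requires p at some successor in {w, x, z}.
      p holds at w, so \Diamond p is true at y.
Satisfying worlds: {u, v, w, x, y, z}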